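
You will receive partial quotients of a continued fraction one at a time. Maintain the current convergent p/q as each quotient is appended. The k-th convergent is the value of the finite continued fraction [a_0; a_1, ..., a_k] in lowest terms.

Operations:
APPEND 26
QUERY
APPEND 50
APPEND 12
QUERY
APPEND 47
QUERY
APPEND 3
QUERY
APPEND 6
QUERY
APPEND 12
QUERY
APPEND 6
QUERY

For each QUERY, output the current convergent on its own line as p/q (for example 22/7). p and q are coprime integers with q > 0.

26/1
15638/601
736287/28297
2224499/85492
14083281/541249
171223871/6580480
1041426507/40024129

APPEND 26: p_0 = 26·1 + 0 = 26, q_0 = 26·0 + 1 = 1 → 26/1
APPEND 50: p_1 = 50·26 + 1 = 1301, q_1 = 50·1 + 0 = 50 → 1301/50
APPEND 12: p_2 = 12·1301 + 26 = 15638, q_2 = 12·50 + 1 = 601 → 15638/601
APPEND 47: p_3 = 47·15638 + 1301 = 736287, q_3 = 47·601 + 50 = 28297 → 736287/28297
APPEND 3: p_4 = 3·736287 + 15638 = 2224499, q_4 = 3·28297 + 601 = 85492 → 2224499/85492
APPEND 6: p_5 = 6·2224499 + 736287 = 14083281, q_5 = 6·85492 + 28297 = 541249 → 14083281/541249
APPEND 12: p_6 = 12·14083281 + 2224499 = 171223871, q_6 = 12·541249 + 85492 = 6580480 → 171223871/6580480
APPEND 6: p_7 = 6·171223871 + 14083281 = 1041426507, q_7 = 6·6580480 + 541249 = 40024129 → 1041426507/40024129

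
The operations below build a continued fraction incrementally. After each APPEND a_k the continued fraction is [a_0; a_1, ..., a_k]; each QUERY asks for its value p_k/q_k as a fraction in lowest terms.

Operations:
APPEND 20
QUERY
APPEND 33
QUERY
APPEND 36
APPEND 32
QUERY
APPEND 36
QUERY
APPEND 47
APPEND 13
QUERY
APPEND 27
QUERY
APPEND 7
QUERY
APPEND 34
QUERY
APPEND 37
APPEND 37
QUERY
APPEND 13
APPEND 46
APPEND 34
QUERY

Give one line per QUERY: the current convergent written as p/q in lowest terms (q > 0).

20/1
661/33
762773/38081
27483644/1372105
16829906177/840223313
455699960820/22750556467
3206729631917/160094118582
109484507445998/5465950588255
150112424197398189/7494275788296884
3065485811654312157926/153042602705810685641

APPEND 20: p_0 = 20·1 + 0 = 20, q_0 = 20·0 + 1 = 1 → 20/1
APPEND 33: p_1 = 33·20 + 1 = 661, q_1 = 33·1 + 0 = 33 → 661/33
APPEND 36: p_2 = 36·661 + 20 = 23816, q_2 = 36·33 + 1 = 1189 → 23816/1189
APPEND 32: p_3 = 32·23816 + 661 = 762773, q_3 = 32·1189 + 33 = 38081 → 762773/38081
APPEND 36: p_4 = 36·762773 + 23816 = 27483644, q_4 = 36·38081 + 1189 = 1372105 → 27483644/1372105
APPEND 47: p_5 = 47·27483644 + 762773 = 1292494041, q_5 = 47·1372105 + 38081 = 64527016 → 1292494041/64527016
APPEND 13: p_6 = 13·1292494041 + 27483644 = 16829906177, q_6 = 13·64527016 + 1372105 = 840223313 → 16829906177/840223313
APPEND 27: p_7 = 27·16829906177 + 1292494041 = 455699960820, q_7 = 27·840223313 + 64527016 = 22750556467 → 455699960820/22750556467
APPEND 7: p_8 = 7·455699960820 + 16829906177 = 3206729631917, q_8 = 7·22750556467 + 840223313 = 160094118582 → 3206729631917/160094118582
APPEND 34: p_9 = 34·3206729631917 + 455699960820 = 109484507445998, q_9 = 34·160094118582 + 22750556467 = 5465950588255 → 109484507445998/5465950588255
APPEND 37: p_10 = 37·109484507445998 + 3206729631917 = 4054133505133843, q_10 = 37·5465950588255 + 160094118582 = 202400265884017 → 4054133505133843/202400265884017
APPEND 37: p_11 = 37·4054133505133843 + 109484507445998 = 150112424197398189, q_11 = 37·202400265884017 + 5465950588255 = 7494275788296884 → 150112424197398189/7494275788296884
APPEND 13: p_12 = 13·150112424197398189 + 4054133505133843 = 1955515648071310300, q_12 = 13·7494275788296884 + 202400265884017 = 97627985513743509 → 1955515648071310300/97627985513743509
APPEND 46: p_13 = 46·1955515648071310300 + 150112424197398189 = 90103832235477671989, q_13 = 46·97627985513743509 + 7494275788296884 = 4498381609420498298 → 90103832235477671989/4498381609420498298
APPEND 34: p_14 = 34·90103832235477671989 + 1955515648071310300 = 3065485811654312157926, q_14 = 34·4498381609420498298 + 97627985513743509 = 153042602705810685641 → 3065485811654312157926/153042602705810685641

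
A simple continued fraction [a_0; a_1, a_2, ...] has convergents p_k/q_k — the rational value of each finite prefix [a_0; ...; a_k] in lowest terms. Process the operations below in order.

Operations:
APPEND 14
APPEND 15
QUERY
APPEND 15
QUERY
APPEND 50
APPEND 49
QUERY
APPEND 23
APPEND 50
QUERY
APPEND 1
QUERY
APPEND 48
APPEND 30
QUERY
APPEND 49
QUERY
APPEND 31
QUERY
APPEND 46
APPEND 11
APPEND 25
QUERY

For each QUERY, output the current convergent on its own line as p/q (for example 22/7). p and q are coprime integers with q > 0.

APPEND 14: p_0 = 14·1 + 0 = 14, q_0 = 14·0 + 1 = 1 → 14/1
APPEND 15: p_1 = 15·14 + 1 = 211, q_1 = 15·1 + 0 = 15 → 211/15
APPEND 15: p_2 = 15·211 + 14 = 3179, q_2 = 15·15 + 1 = 226 → 3179/226
APPEND 50: p_3 = 50·3179 + 211 = 159161, q_3 = 50·226 + 15 = 11315 → 159161/11315
APPEND 49: p_4 = 49·159161 + 3179 = 7802068, q_4 = 49·11315 + 226 = 554661 → 7802068/554661
APPEND 23: p_5 = 23·7802068 + 159161 = 179606725, q_5 = 23·554661 + 11315 = 12768518 → 179606725/12768518
APPEND 50: p_6 = 50·179606725 + 7802068 = 8988138318, q_6 = 50·12768518 + 554661 = 638980561 → 8988138318/638980561
APPEND 1: p_7 = 1·8988138318 + 179606725 = 9167745043, q_7 = 1·638980561 + 12768518 = 651749079 → 9167745043/651749079
APPEND 48: p_8 = 48·9167745043 + 8988138318 = 449039900382, q_8 = 48·651749079 + 638980561 = 31922936353 → 449039900382/31922936353
APPEND 30: p_9 = 30·449039900382 + 9167745043 = 13480364756503, q_9 = 30·31922936353 + 651749079 = 958339839669 → 13480364756503/958339839669
APPEND 49: p_10 = 49·13480364756503 + 449039900382 = 660986912969029, q_10 = 49·958339839669 + 31922936353 = 46990575080134 → 660986912969029/46990575080134
APPEND 31: p_11 = 31·660986912969029 + 13480364756503 = 20504074666796402, q_11 = 31·46990575080134 + 958339839669 = 1457666167323823 → 20504074666796402/1457666167323823
APPEND 46: p_12 = 46·20504074666796402 + 660986912969029 = 943848421585603521, q_12 = 46·1457666167323823 + 46990575080134 = 67099634271975992 → 943848421585603521/67099634271975992
APPEND 11: p_13 = 11·943848421585603521 + 20504074666796402 = 10402836712108435133, q_13 = 11·67099634271975992 + 1457666167323823 = 739553643159059735 → 10402836712108435133/739553643159059735
APPEND 25: p_14 = 25·10402836712108435133 + 943848421585603521 = 261014766224296481846, q_14 = 25·739553643159059735 + 67099634271975992 = 18555940713248469367 → 261014766224296481846/18555940713248469367

211/15
3179/226
7802068/554661
8988138318/638980561
9167745043/651749079
13480364756503/958339839669
660986912969029/46990575080134
20504074666796402/1457666167323823
261014766224296481846/18555940713248469367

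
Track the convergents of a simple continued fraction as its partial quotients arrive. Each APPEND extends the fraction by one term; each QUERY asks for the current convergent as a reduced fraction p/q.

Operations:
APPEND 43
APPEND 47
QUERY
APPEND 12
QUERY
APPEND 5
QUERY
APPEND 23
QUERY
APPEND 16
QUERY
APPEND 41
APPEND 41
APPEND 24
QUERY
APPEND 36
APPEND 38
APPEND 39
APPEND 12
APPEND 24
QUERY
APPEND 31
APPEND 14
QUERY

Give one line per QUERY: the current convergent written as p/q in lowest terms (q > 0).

APPEND 43: p_0 = 43·1 + 0 = 43, q_0 = 43·0 + 1 = 1 → 43/1
APPEND 47: p_1 = 47·43 + 1 = 2022, q_1 = 47·1 + 0 = 47 → 2022/47
APPEND 12: p_2 = 12·2022 + 43 = 24307, q_2 = 12·47 + 1 = 565 → 24307/565
APPEND 5: p_3 = 5·24307 + 2022 = 123557, q_3 = 5·565 + 47 = 2872 → 123557/2872
APPEND 23: p_4 = 23·123557 + 24307 = 2866118, q_4 = 23·2872 + 565 = 66621 → 2866118/66621
APPEND 16: p_5 = 16·2866118 + 123557 = 45981445, q_5 = 16·66621 + 2872 = 1068808 → 45981445/1068808
APPEND 41: p_6 = 41·45981445 + 2866118 = 1888105363, q_6 = 41·1068808 + 66621 = 43887749 → 1888105363/43887749
APPEND 41: p_7 = 41·1888105363 + 45981445 = 77458301328, q_7 = 41·43887749 + 1068808 = 1800466517 → 77458301328/1800466517
APPEND 24: p_8 = 24·77458301328 + 1888105363 = 1860887337235, q_8 = 24·1800466517 + 43887749 = 43255084157 → 1860887337235/43255084157
APPEND 36: p_9 = 36·1860887337235 + 77458301328 = 67069402441788, q_9 = 36·43255084157 + 1800466517 = 1558983496169 → 67069402441788/1558983496169
APPEND 38: p_10 = 38·67069402441788 + 1860887337235 = 2550498180125179, q_10 = 38·1558983496169 + 43255084157 = 59284627938579 → 2550498180125179/59284627938579
APPEND 39: p_11 = 39·2550498180125179 + 67069402441788 = 99536498427323769, q_11 = 39·59284627938579 + 1558983496169 = 2313659473100750 → 99536498427323769/2313659473100750
APPEND 12: p_12 = 12·99536498427323769 + 2550498180125179 = 1196988479308010407, q_12 = 12·2313659473100750 + 59284627938579 = 27823198305147579 → 1196988479308010407/27823198305147579
APPEND 24: p_13 = 24·1196988479308010407 + 99536498427323769 = 28827260001819573537, q_13 = 24·27823198305147579 + 2313659473100750 = 670070418796642646 → 28827260001819573537/670070418796642646
APPEND 31: p_14 = 31·28827260001819573537 + 1196988479308010407 = 894842048535714790054, q_14 = 31·670070418796642646 + 27823198305147579 = 20800006181001069605 → 894842048535714790054/20800006181001069605
APPEND 14: p_15 = 14·894842048535714790054 + 28827260001819573537 = 12556615939501826634293, q_15 = 14·20800006181001069605 + 670070418796642646 = 291870156952811617116 → 12556615939501826634293/291870156952811617116

2022/47
24307/565
123557/2872
2866118/66621
45981445/1068808
1860887337235/43255084157
28827260001819573537/670070418796642646
12556615939501826634293/291870156952811617116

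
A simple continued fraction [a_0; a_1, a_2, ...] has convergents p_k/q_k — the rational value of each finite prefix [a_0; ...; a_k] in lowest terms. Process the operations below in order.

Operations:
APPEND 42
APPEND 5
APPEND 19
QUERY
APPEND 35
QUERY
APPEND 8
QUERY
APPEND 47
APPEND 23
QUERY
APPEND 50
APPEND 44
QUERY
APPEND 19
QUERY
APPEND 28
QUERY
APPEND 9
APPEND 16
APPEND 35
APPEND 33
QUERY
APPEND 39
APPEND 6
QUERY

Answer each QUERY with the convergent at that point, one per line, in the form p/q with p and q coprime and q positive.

4051/96
141996/3365
1140019/27016
1236766466/29308707
2724486798782/64564481255
51827141223047/1228191852312
1453884441044098/34453936345991
245092218786523641729/5808158796241259795
57641195155980021747909/1365972434084769043481

APPEND 42: p_0 = 42·1 + 0 = 42, q_0 = 42·0 + 1 = 1 → 42/1
APPEND 5: p_1 = 5·42 + 1 = 211, q_1 = 5·1 + 0 = 5 → 211/5
APPEND 19: p_2 = 19·211 + 42 = 4051, q_2 = 19·5 + 1 = 96 → 4051/96
APPEND 35: p_3 = 35·4051 + 211 = 141996, q_3 = 35·96 + 5 = 3365 → 141996/3365
APPEND 8: p_4 = 8·141996 + 4051 = 1140019, q_4 = 8·3365 + 96 = 27016 → 1140019/27016
APPEND 47: p_5 = 47·1140019 + 141996 = 53722889, q_5 = 47·27016 + 3365 = 1273117 → 53722889/1273117
APPEND 23: p_6 = 23·53722889 + 1140019 = 1236766466, q_6 = 23·1273117 + 27016 = 29308707 → 1236766466/29308707
APPEND 50: p_7 = 50·1236766466 + 53722889 = 61892046189, q_7 = 50·29308707 + 1273117 = 1466708467 → 61892046189/1466708467
APPEND 44: p_8 = 44·61892046189 + 1236766466 = 2724486798782, q_8 = 44·1466708467 + 29308707 = 64564481255 → 2724486798782/64564481255
APPEND 19: p_9 = 19·2724486798782 + 61892046189 = 51827141223047, q_9 = 19·64564481255 + 1466708467 = 1228191852312 → 51827141223047/1228191852312
APPEND 28: p_10 = 28·51827141223047 + 2724486798782 = 1453884441044098, q_10 = 28·1228191852312 + 64564481255 = 34453936345991 → 1453884441044098/34453936345991
APPEND 9: p_11 = 9·1453884441044098 + 51827141223047 = 13136787110619929, q_11 = 9·34453936345991 + 1228191852312 = 311313618966231 → 13136787110619929/311313618966231
APPEND 16: p_12 = 16·13136787110619929 + 1453884441044098 = 211642478210962962, q_12 = 16·311313618966231 + 34453936345991 = 5015471839805687 → 211642478210962962/5015471839805687
APPEND 35: p_13 = 35·211642478210962962 + 13136787110619929 = 7420623524494323599, q_13 = 35·5015471839805687 + 311313618966231 = 175852828012165276 → 7420623524494323599/175852828012165276
APPEND 33: p_14 = 33·7420623524494323599 + 211642478210962962 = 245092218786523641729, q_14 = 33·175852828012165276 + 5015471839805687 = 5808158796241259795 → 245092218786523641729/5808158796241259795
APPEND 39: p_15 = 39·245092218786523641729 + 7420623524494323599 = 9566017156198916351030, q_15 = 39·5808158796241259795 + 175852828012165276 = 226694045881421297281 → 9566017156198916351030/226694045881421297281
APPEND 6: p_16 = 6·9566017156198916351030 + 245092218786523641729 = 57641195155980021747909, q_16 = 6·226694045881421297281 + 5808158796241259795 = 1365972434084769043481 → 57641195155980021747909/1365972434084769043481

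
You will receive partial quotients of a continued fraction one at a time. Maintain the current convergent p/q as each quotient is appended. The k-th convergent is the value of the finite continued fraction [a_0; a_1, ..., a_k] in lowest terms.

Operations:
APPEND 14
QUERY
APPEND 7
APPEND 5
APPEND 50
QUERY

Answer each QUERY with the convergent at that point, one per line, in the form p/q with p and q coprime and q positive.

14/1
25549/1807

APPEND 14: p_0 = 14·1 + 0 = 14, q_0 = 14·0 + 1 = 1 → 14/1
APPEND 7: p_1 = 7·14 + 1 = 99, q_1 = 7·1 + 0 = 7 → 99/7
APPEND 5: p_2 = 5·99 + 14 = 509, q_2 = 5·7 + 1 = 36 → 509/36
APPEND 50: p_3 = 50·509 + 99 = 25549, q_3 = 50·36 + 7 = 1807 → 25549/1807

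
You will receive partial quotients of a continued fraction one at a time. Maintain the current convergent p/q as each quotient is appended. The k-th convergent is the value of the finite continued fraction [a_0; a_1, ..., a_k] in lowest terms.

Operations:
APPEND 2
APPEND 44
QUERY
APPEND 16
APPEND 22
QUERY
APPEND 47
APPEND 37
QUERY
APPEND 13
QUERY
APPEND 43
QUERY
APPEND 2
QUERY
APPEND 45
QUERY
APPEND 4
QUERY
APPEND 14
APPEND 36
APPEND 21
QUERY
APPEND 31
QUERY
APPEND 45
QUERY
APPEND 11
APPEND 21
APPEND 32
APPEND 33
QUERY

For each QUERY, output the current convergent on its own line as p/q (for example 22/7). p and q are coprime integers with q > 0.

89/44
31461/15554
54794902/27090045
713813819/352902328
30748789119/15201890149
62211392057/30756682626
2830261431684/1399252608319
11383257118793/5627767115902
123021315248247655/60820493228260821
3819511206952208394/1888327685563515445
172001025628097625385/85035566343586455846
42326123615058159118024615/20925607156072443880193952

APPEND 2: p_0 = 2·1 + 0 = 2, q_0 = 2·0 + 1 = 1 → 2/1
APPEND 44: p_1 = 44·2 + 1 = 89, q_1 = 44·1 + 0 = 44 → 89/44
APPEND 16: p_2 = 16·89 + 2 = 1426, q_2 = 16·44 + 1 = 705 → 1426/705
APPEND 22: p_3 = 22·1426 + 89 = 31461, q_3 = 22·705 + 44 = 15554 → 31461/15554
APPEND 47: p_4 = 47·31461 + 1426 = 1480093, q_4 = 47·15554 + 705 = 731743 → 1480093/731743
APPEND 37: p_5 = 37·1480093 + 31461 = 54794902, q_5 = 37·731743 + 15554 = 27090045 → 54794902/27090045
APPEND 13: p_6 = 13·54794902 + 1480093 = 713813819, q_6 = 13·27090045 + 731743 = 352902328 → 713813819/352902328
APPEND 43: p_7 = 43·713813819 + 54794902 = 30748789119, q_7 = 43·352902328 + 27090045 = 15201890149 → 30748789119/15201890149
APPEND 2: p_8 = 2·30748789119 + 713813819 = 62211392057, q_8 = 2·15201890149 + 352902328 = 30756682626 → 62211392057/30756682626
APPEND 45: p_9 = 45·62211392057 + 30748789119 = 2830261431684, q_9 = 45·30756682626 + 15201890149 = 1399252608319 → 2830261431684/1399252608319
APPEND 4: p_10 = 4·2830261431684 + 62211392057 = 11383257118793, q_10 = 4·1399252608319 + 30756682626 = 5627767115902 → 11383257118793/5627767115902
APPEND 14: p_11 = 14·11383257118793 + 2830261431684 = 162195861094786, q_11 = 14·5627767115902 + 1399252608319 = 80187992230947 → 162195861094786/80187992230947
APPEND 36: p_12 = 36·162195861094786 + 11383257118793 = 5850434256531089, q_12 = 36·80187992230947 + 5627767115902 = 2892395487429994 → 5850434256531089/2892395487429994
APPEND 21: p_13 = 21·5850434256531089 + 162195861094786 = 123021315248247655, q_13 = 21·2892395487429994 + 80187992230947 = 60820493228260821 → 123021315248247655/60820493228260821
APPEND 31: p_14 = 31·123021315248247655 + 5850434256531089 = 3819511206952208394, q_14 = 31·60820493228260821 + 2892395487429994 = 1888327685563515445 → 3819511206952208394/1888327685563515445
APPEND 45: p_15 = 45·3819511206952208394 + 123021315248247655 = 172001025628097625385, q_15 = 45·1888327685563515445 + 60820493228260821 = 85035566343586455846 → 172001025628097625385/85035566343586455846
APPEND 11: p_16 = 11·172001025628097625385 + 3819511206952208394 = 1895830793116026087629, q_16 = 11·85035566343586455846 + 1888327685563515445 = 937279557465014529751 → 1895830793116026087629/937279557465014529751
APPEND 21: p_17 = 21·1895830793116026087629 + 172001025628097625385 = 39984447681064645465594, q_17 = 21·937279557465014529751 + 85035566343586455846 = 19767906273108891580617 → 39984447681064645465594/19767906273108891580617
APPEND 32: p_18 = 32·39984447681064645465594 + 1895830793116026087629 = 1281398156587184680986637, q_18 = 32·19767906273108891580617 + 937279557465014529751 = 633510280296949545109495 → 1281398156587184680986637/633510280296949545109495
APPEND 33: p_19 = 33·1281398156587184680986637 + 39984447681064645465594 = 42326123615058159118024615, q_19 = 33·633510280296949545109495 + 19767906273108891580617 = 20925607156072443880193952 → 42326123615058159118024615/20925607156072443880193952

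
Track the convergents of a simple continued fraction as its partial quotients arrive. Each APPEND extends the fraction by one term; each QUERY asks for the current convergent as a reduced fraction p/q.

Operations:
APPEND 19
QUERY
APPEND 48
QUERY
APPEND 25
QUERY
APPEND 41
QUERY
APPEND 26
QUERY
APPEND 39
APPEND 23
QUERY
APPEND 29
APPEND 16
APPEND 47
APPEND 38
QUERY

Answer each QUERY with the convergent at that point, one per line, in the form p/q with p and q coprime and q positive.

19/1
913/48
22844/1201
937517/49289
24398286/1282715
21931223719/1153011717
18275297449270713/960805122443489

APPEND 19: p_0 = 19·1 + 0 = 19, q_0 = 19·0 + 1 = 1 → 19/1
APPEND 48: p_1 = 48·19 + 1 = 913, q_1 = 48·1 + 0 = 48 → 913/48
APPEND 25: p_2 = 25·913 + 19 = 22844, q_2 = 25·48 + 1 = 1201 → 22844/1201
APPEND 41: p_3 = 41·22844 + 913 = 937517, q_3 = 41·1201 + 48 = 49289 → 937517/49289
APPEND 26: p_4 = 26·937517 + 22844 = 24398286, q_4 = 26·49289 + 1201 = 1282715 → 24398286/1282715
APPEND 39: p_5 = 39·24398286 + 937517 = 952470671, q_5 = 39·1282715 + 49289 = 50075174 → 952470671/50075174
APPEND 23: p_6 = 23·952470671 + 24398286 = 21931223719, q_6 = 23·50075174 + 1282715 = 1153011717 → 21931223719/1153011717
APPEND 29: p_7 = 29·21931223719 + 952470671 = 636957958522, q_7 = 29·1153011717 + 50075174 = 33487414967 → 636957958522/33487414967
APPEND 16: p_8 = 16·636957958522 + 21931223719 = 10213258560071, q_8 = 16·33487414967 + 1153011717 = 536951651189 → 10213258560071/536951651189
APPEND 47: p_9 = 47·10213258560071 + 636957958522 = 480660110281859, q_9 = 47·536951651189 + 33487414967 = 25270215020850 → 480660110281859/25270215020850
APPEND 38: p_10 = 38·480660110281859 + 10213258560071 = 18275297449270713, q_10 = 38·25270215020850 + 536951651189 = 960805122443489 → 18275297449270713/960805122443489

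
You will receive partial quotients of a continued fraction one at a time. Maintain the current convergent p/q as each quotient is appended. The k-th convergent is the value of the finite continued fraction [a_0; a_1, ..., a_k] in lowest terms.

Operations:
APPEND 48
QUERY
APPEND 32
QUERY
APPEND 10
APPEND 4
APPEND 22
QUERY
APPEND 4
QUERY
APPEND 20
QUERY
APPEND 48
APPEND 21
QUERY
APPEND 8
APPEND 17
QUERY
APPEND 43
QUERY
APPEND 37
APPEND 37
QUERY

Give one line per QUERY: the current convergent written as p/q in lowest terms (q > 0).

48/1
1537/32
1406016/29273
5687273/118408
115151476/2397433
116307272017/2421496465
16028156554386/333703333969
690146722972855/14368730527579
946094052265323632/19697507846140083

APPEND 48: p_0 = 48·1 + 0 = 48, q_0 = 48·0 + 1 = 1 → 48/1
APPEND 32: p_1 = 32·48 + 1 = 1537, q_1 = 32·1 + 0 = 32 → 1537/32
APPEND 10: p_2 = 10·1537 + 48 = 15418, q_2 = 10·32 + 1 = 321 → 15418/321
APPEND 4: p_3 = 4·15418 + 1537 = 63209, q_3 = 4·321 + 32 = 1316 → 63209/1316
APPEND 22: p_4 = 22·63209 + 15418 = 1406016, q_4 = 22·1316 + 321 = 29273 → 1406016/29273
APPEND 4: p_5 = 4·1406016 + 63209 = 5687273, q_5 = 4·29273 + 1316 = 118408 → 5687273/118408
APPEND 20: p_6 = 20·5687273 + 1406016 = 115151476, q_6 = 20·118408 + 29273 = 2397433 → 115151476/2397433
APPEND 48: p_7 = 48·115151476 + 5687273 = 5532958121, q_7 = 48·2397433 + 118408 = 115195192 → 5532958121/115195192
APPEND 21: p_8 = 21·5532958121 + 115151476 = 116307272017, q_8 = 21·115195192 + 2397433 = 2421496465 → 116307272017/2421496465
APPEND 8: p_9 = 8·116307272017 + 5532958121 = 935991134257, q_9 = 8·2421496465 + 115195192 = 19487166912 → 935991134257/19487166912
APPEND 17: p_10 = 17·935991134257 + 116307272017 = 16028156554386, q_10 = 17·19487166912 + 2421496465 = 333703333969 → 16028156554386/333703333969
APPEND 43: p_11 = 43·16028156554386 + 935991134257 = 690146722972855, q_11 = 43·333703333969 + 19487166912 = 14368730527579 → 690146722972855/14368730527579
APPEND 37: p_12 = 37·690146722972855 + 16028156554386 = 25551456906550021, q_12 = 37·14368730527579 + 333703333969 = 531976732854392 → 25551456906550021/531976732854392
APPEND 37: p_13 = 37·25551456906550021 + 690146722972855 = 946094052265323632, q_13 = 37·531976732854392 + 14368730527579 = 19697507846140083 → 946094052265323632/19697507846140083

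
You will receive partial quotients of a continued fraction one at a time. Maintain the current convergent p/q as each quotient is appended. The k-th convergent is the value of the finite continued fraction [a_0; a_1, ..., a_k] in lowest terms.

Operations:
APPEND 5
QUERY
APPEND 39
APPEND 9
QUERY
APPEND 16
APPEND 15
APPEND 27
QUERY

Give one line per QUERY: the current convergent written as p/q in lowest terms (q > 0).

APPEND 5: p_0 = 5·1 + 0 = 5, q_0 = 5·0 + 1 = 1 → 5/1
APPEND 39: p_1 = 39·5 + 1 = 196, q_1 = 39·1 + 0 = 39 → 196/39
APPEND 9: p_2 = 9·196 + 5 = 1769, q_2 = 9·39 + 1 = 352 → 1769/352
APPEND 16: p_3 = 16·1769 + 196 = 28500, q_3 = 16·352 + 39 = 5671 → 28500/5671
APPEND 15: p_4 = 15·28500 + 1769 = 429269, q_4 = 15·5671 + 352 = 85417 → 429269/85417
APPEND 27: p_5 = 27·429269 + 28500 = 11618763, q_5 = 27·85417 + 5671 = 2311930 → 11618763/2311930

5/1
1769/352
11618763/2311930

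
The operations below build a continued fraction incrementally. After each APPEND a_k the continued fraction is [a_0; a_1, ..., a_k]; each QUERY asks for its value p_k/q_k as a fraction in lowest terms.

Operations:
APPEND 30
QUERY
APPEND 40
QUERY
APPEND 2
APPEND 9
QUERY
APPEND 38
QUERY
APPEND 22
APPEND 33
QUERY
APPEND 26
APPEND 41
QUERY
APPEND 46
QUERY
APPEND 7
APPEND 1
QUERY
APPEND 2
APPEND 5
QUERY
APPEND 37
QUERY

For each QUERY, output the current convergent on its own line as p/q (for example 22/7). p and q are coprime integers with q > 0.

APPEND 30: p_0 = 30·1 + 0 = 30, q_0 = 30·0 + 1 = 1 → 30/1
APPEND 40: p_1 = 40·30 + 1 = 1201, q_1 = 40·1 + 0 = 40 → 1201/40
APPEND 2: p_2 = 2·1201 + 30 = 2432, q_2 = 2·40 + 1 = 81 → 2432/81
APPEND 9: p_3 = 9·2432 + 1201 = 23089, q_3 = 9·81 + 40 = 769 → 23089/769
APPEND 38: p_4 = 38·23089 + 2432 = 879814, q_4 = 38·769 + 81 = 29303 → 879814/29303
APPEND 22: p_5 = 22·879814 + 23089 = 19378997, q_5 = 22·29303 + 769 = 645435 → 19378997/645435
APPEND 33: p_6 = 33·19378997 + 879814 = 640386715, q_6 = 33·645435 + 29303 = 21328658 → 640386715/21328658
APPEND 26: p_7 = 26·640386715 + 19378997 = 16669433587, q_7 = 26·21328658 + 645435 = 555190543 → 16669433587/555190543
APPEND 41: p_8 = 41·16669433587 + 640386715 = 684087163782, q_8 = 41·555190543 + 21328658 = 22784140921 → 684087163782/22784140921
APPEND 46: p_9 = 46·684087163782 + 16669433587 = 31484678967559, q_9 = 46·22784140921 + 555190543 = 1048625672909 → 31484678967559/1048625672909
APPEND 7: p_10 = 7·31484678967559 + 684087163782 = 221076839936695, q_10 = 7·1048625672909 + 22784140921 = 7363163851284 → 221076839936695/7363163851284
APPEND 1: p_11 = 1·221076839936695 + 31484678967559 = 252561518904254, q_11 = 1·7363163851284 + 1048625672909 = 8411789524193 → 252561518904254/8411789524193
APPEND 2: p_12 = 2·252561518904254 + 221076839936695 = 726199877745203, q_12 = 2·8411789524193 + 7363163851284 = 24186742899670 → 726199877745203/24186742899670
APPEND 5: p_13 = 5·726199877745203 + 252561518904254 = 3883560907630269, q_13 = 5·24186742899670 + 8411789524193 = 129345504022543 → 3883560907630269/129345504022543
APPEND 37: p_14 = 37·3883560907630269 + 726199877745203 = 144417953460065156, q_14 = 37·129345504022543 + 24186742899670 = 4809970391733761 → 144417953460065156/4809970391733761

30/1
1201/40
23089/769
879814/29303
640386715/21328658
684087163782/22784140921
31484678967559/1048625672909
252561518904254/8411789524193
3883560907630269/129345504022543
144417953460065156/4809970391733761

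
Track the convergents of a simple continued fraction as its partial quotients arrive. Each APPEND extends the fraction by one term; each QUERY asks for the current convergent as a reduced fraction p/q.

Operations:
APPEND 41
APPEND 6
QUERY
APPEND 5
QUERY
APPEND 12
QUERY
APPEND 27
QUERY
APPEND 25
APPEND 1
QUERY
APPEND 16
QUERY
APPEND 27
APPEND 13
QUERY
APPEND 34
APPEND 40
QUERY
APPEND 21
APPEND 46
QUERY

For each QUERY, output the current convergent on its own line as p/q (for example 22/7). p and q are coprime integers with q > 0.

APPEND 41: p_0 = 41·1 + 0 = 41, q_0 = 41·0 + 1 = 1 → 41/1
APPEND 6: p_1 = 6·41 + 1 = 247, q_1 = 6·1 + 0 = 6 → 247/6
APPEND 5: p_2 = 5·247 + 41 = 1276, q_2 = 5·6 + 1 = 31 → 1276/31
APPEND 12: p_3 = 12·1276 + 247 = 15559, q_3 = 12·31 + 6 = 378 → 15559/378
APPEND 27: p_4 = 27·15559 + 1276 = 421369, q_4 = 27·378 + 31 = 10237 → 421369/10237
APPEND 25: p_5 = 25·421369 + 15559 = 10549784, q_5 = 25·10237 + 378 = 256303 → 10549784/256303
APPEND 1: p_6 = 1·10549784 + 421369 = 10971153, q_6 = 1·256303 + 10237 = 266540 → 10971153/266540
APPEND 16: p_7 = 16·10971153 + 10549784 = 186088232, q_7 = 16·266540 + 256303 = 4520943 → 186088232/4520943
APPEND 27: p_8 = 27·186088232 + 10971153 = 5035353417, q_8 = 27·4520943 + 266540 = 122332001 → 5035353417/122332001
APPEND 13: p_9 = 13·5035353417 + 186088232 = 65645682653, q_9 = 13·122332001 + 4520943 = 1594836956 → 65645682653/1594836956
APPEND 34: p_10 = 34·65645682653 + 5035353417 = 2236988563619, q_10 = 34·1594836956 + 122332001 = 54346788505 → 2236988563619/54346788505
APPEND 40: p_11 = 40·2236988563619 + 65645682653 = 89545188227413, q_11 = 40·54346788505 + 1594836956 = 2175466377156 → 89545188227413/2175466377156
APPEND 21: p_12 = 21·89545188227413 + 2236988563619 = 1882685941339292, q_12 = 21·2175466377156 + 54346788505 = 45739140708781 → 1882685941339292/45739140708781
APPEND 46: p_13 = 46·1882685941339292 + 89545188227413 = 86693098489834845, q_13 = 46·45739140708781 + 2175466377156 = 2106175938981082 → 86693098489834845/2106175938981082

247/6
1276/31
15559/378
421369/10237
10971153/266540
186088232/4520943
65645682653/1594836956
89545188227413/2175466377156
86693098489834845/2106175938981082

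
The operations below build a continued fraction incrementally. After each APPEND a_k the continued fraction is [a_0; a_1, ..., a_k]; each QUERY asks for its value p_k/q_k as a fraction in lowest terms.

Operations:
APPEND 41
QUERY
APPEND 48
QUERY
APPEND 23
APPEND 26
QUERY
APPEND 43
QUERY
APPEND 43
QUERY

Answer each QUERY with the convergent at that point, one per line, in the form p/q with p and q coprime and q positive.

APPEND 41: p_0 = 41·1 + 0 = 41, q_0 = 41·0 + 1 = 1 → 41/1
APPEND 48: p_1 = 48·41 + 1 = 1969, q_1 = 48·1 + 0 = 48 → 1969/48
APPEND 23: p_2 = 23·1969 + 41 = 45328, q_2 = 23·48 + 1 = 1105 → 45328/1105
APPEND 26: p_3 = 26·45328 + 1969 = 1180497, q_3 = 26·1105 + 48 = 28778 → 1180497/28778
APPEND 43: p_4 = 43·1180497 + 45328 = 50806699, q_4 = 43·28778 + 1105 = 1238559 → 50806699/1238559
APPEND 43: p_5 = 43·50806699 + 1180497 = 2185868554, q_5 = 43·1238559 + 28778 = 53286815 → 2185868554/53286815

41/1
1969/48
1180497/28778
50806699/1238559
2185868554/53286815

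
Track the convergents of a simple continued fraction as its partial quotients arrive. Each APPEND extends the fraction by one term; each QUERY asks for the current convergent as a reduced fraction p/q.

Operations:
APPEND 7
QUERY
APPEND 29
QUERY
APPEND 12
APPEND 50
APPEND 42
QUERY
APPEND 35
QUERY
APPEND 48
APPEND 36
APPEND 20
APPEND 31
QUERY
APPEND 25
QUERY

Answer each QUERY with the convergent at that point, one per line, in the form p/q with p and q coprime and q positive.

7/1
204/29
5166523/734467
180951259/25723824
194673913773424/27674620906057
4873117549595335/692756816779604

APPEND 7: p_0 = 7·1 + 0 = 7, q_0 = 7·0 + 1 = 1 → 7/1
APPEND 29: p_1 = 29·7 + 1 = 204, q_1 = 29·1 + 0 = 29 → 204/29
APPEND 12: p_2 = 12·204 + 7 = 2455, q_2 = 12·29 + 1 = 349 → 2455/349
APPEND 50: p_3 = 50·2455 + 204 = 122954, q_3 = 50·349 + 29 = 17479 → 122954/17479
APPEND 42: p_4 = 42·122954 + 2455 = 5166523, q_4 = 42·17479 + 349 = 734467 → 5166523/734467
APPEND 35: p_5 = 35·5166523 + 122954 = 180951259, q_5 = 35·734467 + 17479 = 25723824 → 180951259/25723824
APPEND 48: p_6 = 48·180951259 + 5166523 = 8690826955, q_6 = 48·25723824 + 734467 = 1235478019 → 8690826955/1235478019
APPEND 36: p_7 = 36·8690826955 + 180951259 = 313050721639, q_7 = 36·1235478019 + 25723824 = 44502932508 → 313050721639/44502932508
APPEND 20: p_8 = 20·313050721639 + 8690826955 = 6269705259735, q_8 = 20·44502932508 + 1235478019 = 891294128179 → 6269705259735/891294128179
APPEND 31: p_9 = 31·6269705259735 + 313050721639 = 194673913773424, q_9 = 31·891294128179 + 44502932508 = 27674620906057 → 194673913773424/27674620906057
APPEND 25: p_10 = 25·194673913773424 + 6269705259735 = 4873117549595335, q_10 = 25·27674620906057 + 891294128179 = 692756816779604 → 4873117549595335/692756816779604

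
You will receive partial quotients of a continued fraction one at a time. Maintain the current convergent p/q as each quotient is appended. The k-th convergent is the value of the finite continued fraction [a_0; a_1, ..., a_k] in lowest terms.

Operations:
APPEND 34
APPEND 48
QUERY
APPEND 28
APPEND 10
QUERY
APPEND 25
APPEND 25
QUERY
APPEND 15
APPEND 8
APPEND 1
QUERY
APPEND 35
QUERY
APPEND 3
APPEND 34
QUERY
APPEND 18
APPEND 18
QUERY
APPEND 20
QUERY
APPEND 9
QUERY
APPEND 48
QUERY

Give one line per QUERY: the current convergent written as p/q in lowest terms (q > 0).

APPEND 34: p_0 = 34·1 + 0 = 34, q_0 = 34·0 + 1 = 1 → 34/1
APPEND 48: p_1 = 48·34 + 1 = 1633, q_1 = 48·1 + 0 = 48 → 1633/48
APPEND 28: p_2 = 28·1633 + 34 = 45758, q_2 = 28·48 + 1 = 1345 → 45758/1345
APPEND 10: p_3 = 10·45758 + 1633 = 459213, q_3 = 10·1345 + 48 = 13498 → 459213/13498
APPEND 25: p_4 = 25·459213 + 45758 = 11526083, q_4 = 25·13498 + 1345 = 338795 → 11526083/338795
APPEND 25: p_5 = 25·11526083 + 459213 = 288611288, q_5 = 25·338795 + 13498 = 8483373 → 288611288/8483373
APPEND 15: p_6 = 15·288611288 + 11526083 = 4340695403, q_6 = 15·8483373 + 338795 = 127589390 → 4340695403/127589390
APPEND 8: p_7 = 8·4340695403 + 288611288 = 35014174512, q_7 = 8·127589390 + 8483373 = 1029198493 → 35014174512/1029198493
APPEND 1: p_8 = 1·35014174512 + 4340695403 = 39354869915, q_8 = 1·1029198493 + 127589390 = 1156787883 → 39354869915/1156787883
APPEND 35: p_9 = 35·39354869915 + 35014174512 = 1412434621537, q_9 = 35·1156787883 + 1029198493 = 41516774398 → 1412434621537/41516774398
APPEND 3: p_10 = 3·1412434621537 + 39354869915 = 4276658734526, q_10 = 3·41516774398 + 1156787883 = 125707111077 → 4276658734526/125707111077
APPEND 34: p_11 = 34·4276658734526 + 1412434621537 = 146818831595421, q_11 = 34·125707111077 + 41516774398 = 4315558551016 → 146818831595421/4315558551016
APPEND 18: p_12 = 18·146818831595421 + 4276658734526 = 2647015627452104, q_12 = 18·4315558551016 + 125707111077 = 77805761029365 → 2647015627452104/77805761029365
APPEND 18: p_13 = 18·2647015627452104 + 146818831595421 = 47793100125733293, q_13 = 18·77805761029365 + 4315558551016 = 1404819257079586 → 47793100125733293/1404819257079586
APPEND 20: p_14 = 20·47793100125733293 + 2647015627452104 = 958509018142117964, q_14 = 20·1404819257079586 + 77805761029365 = 28174190902621085 → 958509018142117964/28174190902621085
APPEND 9: p_15 = 9·958509018142117964 + 47793100125733293 = 8674374263404794969, q_15 = 9·28174190902621085 + 1404819257079586 = 254972537380669351 → 8674374263404794969/254972537380669351
APPEND 48: p_16 = 48·8674374263404794969 + 958509018142117964 = 417328473661572276476, q_16 = 48·254972537380669351 + 28174190902621085 = 12266855985174749933 → 417328473661572276476/12266855985174749933

1633/48
459213/13498
288611288/8483373
39354869915/1156787883
1412434621537/41516774398
146818831595421/4315558551016
47793100125733293/1404819257079586
958509018142117964/28174190902621085
8674374263404794969/254972537380669351
417328473661572276476/12266855985174749933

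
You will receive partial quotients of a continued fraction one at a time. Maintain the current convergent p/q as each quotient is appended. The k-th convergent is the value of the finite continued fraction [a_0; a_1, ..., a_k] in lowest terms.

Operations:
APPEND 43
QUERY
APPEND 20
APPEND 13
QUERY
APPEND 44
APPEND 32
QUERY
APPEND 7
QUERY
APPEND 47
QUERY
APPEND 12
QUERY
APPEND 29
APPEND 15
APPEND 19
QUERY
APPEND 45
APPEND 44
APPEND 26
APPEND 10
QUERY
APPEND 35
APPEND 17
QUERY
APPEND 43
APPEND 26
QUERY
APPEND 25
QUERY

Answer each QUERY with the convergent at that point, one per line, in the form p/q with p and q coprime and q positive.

APPEND 43: p_0 = 43·1 + 0 = 43, q_0 = 43·0 + 1 = 1 → 43/1
APPEND 20: p_1 = 20·43 + 1 = 861, q_1 = 20·1 + 0 = 20 → 861/20
APPEND 13: p_2 = 13·861 + 43 = 11236, q_2 = 13·20 + 1 = 261 → 11236/261
APPEND 44: p_3 = 44·11236 + 861 = 495245, q_3 = 44·261 + 20 = 11504 → 495245/11504
APPEND 32: p_4 = 32·495245 + 11236 = 15859076, q_4 = 32·11504 + 261 = 368389 → 15859076/368389
APPEND 7: p_5 = 7·15859076 + 495245 = 111508777, q_5 = 7·368389 + 11504 = 2590227 → 111508777/2590227
APPEND 47: p_6 = 47·111508777 + 15859076 = 5256771595, q_6 = 47·2590227 + 368389 = 122109058 → 5256771595/122109058
APPEND 12: p_7 = 12·5256771595 + 111508777 = 63192767917, q_7 = 12·122109058 + 2590227 = 1467898923 → 63192767917/1467898923
APPEND 29: p_8 = 29·63192767917 + 5256771595 = 1837847041188, q_8 = 29·1467898923 + 122109058 = 42691177825 → 1837847041188/42691177825
APPEND 15: p_9 = 15·1837847041188 + 63192767917 = 27630898385737, q_9 = 15·42691177825 + 1467898923 = 641835566298 → 27630898385737/641835566298
APPEND 19: p_10 = 19·27630898385737 + 1837847041188 = 526824916370191, q_10 = 19·641835566298 + 42691177825 = 12237566937487 → 526824916370191/12237566937487
APPEND 45: p_11 = 45·526824916370191 + 27630898385737 = 23734752135044332, q_11 = 45·12237566937487 + 641835566298 = 551332347753213 → 23734752135044332/551332347753213
APPEND 44: p_12 = 44·23734752135044332 + 526824916370191 = 1044855918858320799, q_12 = 44·551332347753213 + 12237566937487 = 24270860868078859 → 1044855918858320799/24270860868078859
APPEND 26: p_13 = 26·1044855918858320799 + 23734752135044332 = 27189988642451385106, q_13 = 26·24270860868078859 + 551332347753213 = 631593714917803547 → 27189988642451385106/631593714917803547
APPEND 10: p_14 = 10·27189988642451385106 + 1044855918858320799 = 272944742343372171859, q_14 = 10·631593714917803547 + 24270860868078859 = 6340208010046114329 → 272944742343372171859/6340208010046114329
APPEND 35: p_15 = 35·272944742343372171859 + 27189988642451385106 = 9580255970660477400171, q_15 = 35·6340208010046114329 + 631593714917803547 = 222538874066531805062 → 9580255970660477400171/222538874066531805062
APPEND 17: p_16 = 17·9580255970660477400171 + 272944742343372171859 = 163137296243571487974766, q_16 = 17·222538874066531805062 + 6340208010046114329 = 3789501067141086800383 → 163137296243571487974766/3789501067141086800383
APPEND 43: p_17 = 43·163137296243571487974766 + 9580255970660477400171 = 7024483994444234460315109, q_17 = 43·3789501067141086800383 + 222538874066531805062 = 163171084761133264221531 → 7024483994444234460315109/163171084761133264221531
APPEND 26: p_18 = 26·7024483994444234460315109 + 163137296243571487974766 = 182799721151793667456167600, q_18 = 26·163171084761133264221531 + 3789501067141086800383 = 4246237704856605956560189 → 182799721151793667456167600/4246237704856605956560189
APPEND 25: p_19 = 25·182799721151793667456167600 + 7024483994444234460315109 = 4577017512789285920864505109, q_19 = 25·4246237704856605956560189 + 163171084761133264221531 = 106319113706176282178226256 → 4577017512789285920864505109/106319113706176282178226256

43/1
11236/261
15859076/368389
111508777/2590227
5256771595/122109058
63192767917/1467898923
526824916370191/12237566937487
272944742343372171859/6340208010046114329
163137296243571487974766/3789501067141086800383
182799721151793667456167600/4246237704856605956560189
4577017512789285920864505109/106319113706176282178226256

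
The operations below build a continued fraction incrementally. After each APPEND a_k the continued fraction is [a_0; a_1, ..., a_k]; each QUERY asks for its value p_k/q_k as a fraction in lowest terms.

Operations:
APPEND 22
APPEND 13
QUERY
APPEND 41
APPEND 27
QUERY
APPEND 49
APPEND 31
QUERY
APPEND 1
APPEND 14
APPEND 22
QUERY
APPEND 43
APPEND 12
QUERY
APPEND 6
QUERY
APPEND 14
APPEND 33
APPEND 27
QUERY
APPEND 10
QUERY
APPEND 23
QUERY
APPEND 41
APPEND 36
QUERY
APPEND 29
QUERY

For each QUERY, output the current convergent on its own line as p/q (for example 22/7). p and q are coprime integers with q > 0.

APPEND 22: p_0 = 22·1 + 0 = 22, q_0 = 22·0 + 1 = 1 → 22/1
APPEND 13: p_1 = 13·22 + 1 = 287, q_1 = 13·1 + 0 = 13 → 287/13
APPEND 41: p_2 = 41·287 + 22 = 11789, q_2 = 41·13 + 1 = 534 → 11789/534
APPEND 27: p_3 = 27·11789 + 287 = 318590, q_3 = 27·534 + 13 = 14431 → 318590/14431
APPEND 49: p_4 = 49·318590 + 11789 = 15622699, q_4 = 49·14431 + 534 = 707653 → 15622699/707653
APPEND 31: p_5 = 31·15622699 + 318590 = 484622259, q_5 = 31·707653 + 14431 = 21951674 → 484622259/21951674
APPEND 1: p_6 = 1·484622259 + 15622699 = 500244958, q_6 = 1·21951674 + 707653 = 22659327 → 500244958/22659327
APPEND 14: p_7 = 14·500244958 + 484622259 = 7488051671, q_7 = 14·22659327 + 21951674 = 339182252 → 7488051671/339182252
APPEND 22: p_8 = 22·7488051671 + 500244958 = 165237381720, q_8 = 22·339182252 + 22659327 = 7484668871 → 165237381720/7484668871
APPEND 43: p_9 = 43·165237381720 + 7488051671 = 7112695465631, q_9 = 43·7484668871 + 339182252 = 322179943705 → 7112695465631/322179943705
APPEND 12: p_10 = 12·7112695465631 + 165237381720 = 85517582969292, q_10 = 12·322179943705 + 7484668871 = 3873643993331 → 85517582969292/3873643993331
APPEND 6: p_11 = 6·85517582969292 + 7112695465631 = 520218193281383, q_11 = 6·3873643993331 + 322179943705 = 23564043903691 → 520218193281383/23564043903691
APPEND 14: p_12 = 14·520218193281383 + 85517582969292 = 7368572288908654, q_12 = 14·23564043903691 + 3873643993331 = 333770258645005 → 7368572288908654/333770258645005
APPEND 33: p_13 = 33·7368572288908654 + 520218193281383 = 243683103727266965, q_13 = 33·333770258645005 + 23564043903691 = 11037982579188856 → 243683103727266965/11037982579188856
APPEND 27: p_14 = 27·243683103727266965 + 7368572288908654 = 6586812372925116709, q_14 = 27·11037982579188856 + 333770258645005 = 298359299896744117 → 6586812372925116709/298359299896744117
APPEND 10: p_15 = 10·6586812372925116709 + 243683103727266965 = 66111806832978434055, q_15 = 10·298359299896744117 + 11037982579188856 = 2994630981546630026 → 66111806832978434055/2994630981546630026
APPEND 23: p_16 = 23·66111806832978434055 + 6586812372925116709 = 1527158369531429099974, q_16 = 23·2994630981546630026 + 298359299896744117 = 69174871875469234715 → 1527158369531429099974/69174871875469234715
APPEND 41: p_17 = 41·1527158369531429099974 + 66111806832978434055 = 62679604957621571532989, q_17 = 41·69174871875469234715 + 2994630981546630026 = 2839164377875785253341 → 62679604957621571532989/2839164377875785253341
APPEND 36: p_18 = 36·62679604957621571532989 + 1527158369531429099974 = 2257992936843908004287578, q_18 = 36·2839164377875785253341 + 69174871875469234715 = 102279092475403738354991 → 2257992936843908004287578/102279092475403738354991
APPEND 29: p_19 = 29·2257992936843908004287578 + 62679604957621571532989 = 65544474773430953695872751, q_19 = 29·102279092475403738354991 + 2839164377875785253341 = 2968932846164584197548080 → 65544474773430953695872751/2968932846164584197548080

287/13
318590/14431
484622259/21951674
165237381720/7484668871
85517582969292/3873643993331
520218193281383/23564043903691
6586812372925116709/298359299896744117
66111806832978434055/2994630981546630026
1527158369531429099974/69174871875469234715
2257992936843908004287578/102279092475403738354991
65544474773430953695872751/2968932846164584197548080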